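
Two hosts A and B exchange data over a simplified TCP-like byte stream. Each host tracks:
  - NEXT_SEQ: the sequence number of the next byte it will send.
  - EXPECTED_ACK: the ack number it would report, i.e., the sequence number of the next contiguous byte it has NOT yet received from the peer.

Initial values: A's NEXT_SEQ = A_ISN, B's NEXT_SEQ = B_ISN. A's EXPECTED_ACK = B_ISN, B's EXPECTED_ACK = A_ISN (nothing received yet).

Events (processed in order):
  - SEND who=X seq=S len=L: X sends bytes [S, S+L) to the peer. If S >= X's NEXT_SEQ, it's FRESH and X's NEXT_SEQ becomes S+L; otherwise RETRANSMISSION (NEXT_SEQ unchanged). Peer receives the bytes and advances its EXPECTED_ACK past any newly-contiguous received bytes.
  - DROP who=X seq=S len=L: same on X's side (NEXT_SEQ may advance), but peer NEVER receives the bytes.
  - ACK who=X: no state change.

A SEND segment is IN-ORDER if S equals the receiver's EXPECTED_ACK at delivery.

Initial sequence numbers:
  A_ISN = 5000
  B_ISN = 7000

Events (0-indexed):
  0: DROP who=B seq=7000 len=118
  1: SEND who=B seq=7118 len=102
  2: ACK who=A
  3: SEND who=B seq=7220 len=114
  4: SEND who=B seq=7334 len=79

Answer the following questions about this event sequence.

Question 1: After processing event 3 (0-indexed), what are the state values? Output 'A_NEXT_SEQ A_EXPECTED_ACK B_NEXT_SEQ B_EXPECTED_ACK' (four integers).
After event 0: A_seq=5000 A_ack=7000 B_seq=7118 B_ack=5000
After event 1: A_seq=5000 A_ack=7000 B_seq=7220 B_ack=5000
After event 2: A_seq=5000 A_ack=7000 B_seq=7220 B_ack=5000
After event 3: A_seq=5000 A_ack=7000 B_seq=7334 B_ack=5000

5000 7000 7334 5000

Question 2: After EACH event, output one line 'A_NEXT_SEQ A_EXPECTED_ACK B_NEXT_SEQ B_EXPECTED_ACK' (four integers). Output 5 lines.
5000 7000 7118 5000
5000 7000 7220 5000
5000 7000 7220 5000
5000 7000 7334 5000
5000 7000 7413 5000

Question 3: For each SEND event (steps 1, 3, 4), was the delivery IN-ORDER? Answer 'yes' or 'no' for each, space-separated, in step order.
Step 1: SEND seq=7118 -> out-of-order
Step 3: SEND seq=7220 -> out-of-order
Step 4: SEND seq=7334 -> out-of-order

Answer: no no no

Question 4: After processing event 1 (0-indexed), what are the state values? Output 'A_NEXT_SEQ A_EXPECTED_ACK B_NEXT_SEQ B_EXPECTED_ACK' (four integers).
After event 0: A_seq=5000 A_ack=7000 B_seq=7118 B_ack=5000
After event 1: A_seq=5000 A_ack=7000 B_seq=7220 B_ack=5000

5000 7000 7220 5000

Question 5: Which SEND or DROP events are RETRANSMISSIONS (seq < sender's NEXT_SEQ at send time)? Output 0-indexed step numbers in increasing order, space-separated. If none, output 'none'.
Answer: none

Derivation:
Step 0: DROP seq=7000 -> fresh
Step 1: SEND seq=7118 -> fresh
Step 3: SEND seq=7220 -> fresh
Step 4: SEND seq=7334 -> fresh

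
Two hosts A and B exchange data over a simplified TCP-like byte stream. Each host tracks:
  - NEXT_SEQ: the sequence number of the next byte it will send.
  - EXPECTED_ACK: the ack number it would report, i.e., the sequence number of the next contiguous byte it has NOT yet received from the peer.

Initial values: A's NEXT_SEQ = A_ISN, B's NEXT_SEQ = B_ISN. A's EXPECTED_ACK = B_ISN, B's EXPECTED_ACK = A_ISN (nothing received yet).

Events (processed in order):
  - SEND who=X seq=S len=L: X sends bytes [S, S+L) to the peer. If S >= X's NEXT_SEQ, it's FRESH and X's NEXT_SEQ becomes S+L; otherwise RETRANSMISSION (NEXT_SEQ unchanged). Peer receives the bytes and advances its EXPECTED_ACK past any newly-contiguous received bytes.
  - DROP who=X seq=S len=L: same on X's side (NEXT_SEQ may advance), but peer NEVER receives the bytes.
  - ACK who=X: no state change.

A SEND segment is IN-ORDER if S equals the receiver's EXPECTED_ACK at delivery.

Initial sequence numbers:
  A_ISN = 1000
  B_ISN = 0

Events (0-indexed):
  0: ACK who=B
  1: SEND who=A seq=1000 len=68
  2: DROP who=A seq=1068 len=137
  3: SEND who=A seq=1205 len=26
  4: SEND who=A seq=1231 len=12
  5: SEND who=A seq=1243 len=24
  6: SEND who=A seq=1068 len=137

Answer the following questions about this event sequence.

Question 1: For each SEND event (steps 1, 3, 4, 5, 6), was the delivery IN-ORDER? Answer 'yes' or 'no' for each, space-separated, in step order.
Step 1: SEND seq=1000 -> in-order
Step 3: SEND seq=1205 -> out-of-order
Step 4: SEND seq=1231 -> out-of-order
Step 5: SEND seq=1243 -> out-of-order
Step 6: SEND seq=1068 -> in-order

Answer: yes no no no yes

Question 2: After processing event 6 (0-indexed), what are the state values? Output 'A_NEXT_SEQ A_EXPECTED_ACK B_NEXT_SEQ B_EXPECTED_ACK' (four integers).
After event 0: A_seq=1000 A_ack=0 B_seq=0 B_ack=1000
After event 1: A_seq=1068 A_ack=0 B_seq=0 B_ack=1068
After event 2: A_seq=1205 A_ack=0 B_seq=0 B_ack=1068
After event 3: A_seq=1231 A_ack=0 B_seq=0 B_ack=1068
After event 4: A_seq=1243 A_ack=0 B_seq=0 B_ack=1068
After event 5: A_seq=1267 A_ack=0 B_seq=0 B_ack=1068
After event 6: A_seq=1267 A_ack=0 B_seq=0 B_ack=1267

1267 0 0 1267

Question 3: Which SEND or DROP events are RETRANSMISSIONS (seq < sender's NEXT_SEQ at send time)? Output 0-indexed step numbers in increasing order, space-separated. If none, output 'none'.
Answer: 6

Derivation:
Step 1: SEND seq=1000 -> fresh
Step 2: DROP seq=1068 -> fresh
Step 3: SEND seq=1205 -> fresh
Step 4: SEND seq=1231 -> fresh
Step 5: SEND seq=1243 -> fresh
Step 6: SEND seq=1068 -> retransmit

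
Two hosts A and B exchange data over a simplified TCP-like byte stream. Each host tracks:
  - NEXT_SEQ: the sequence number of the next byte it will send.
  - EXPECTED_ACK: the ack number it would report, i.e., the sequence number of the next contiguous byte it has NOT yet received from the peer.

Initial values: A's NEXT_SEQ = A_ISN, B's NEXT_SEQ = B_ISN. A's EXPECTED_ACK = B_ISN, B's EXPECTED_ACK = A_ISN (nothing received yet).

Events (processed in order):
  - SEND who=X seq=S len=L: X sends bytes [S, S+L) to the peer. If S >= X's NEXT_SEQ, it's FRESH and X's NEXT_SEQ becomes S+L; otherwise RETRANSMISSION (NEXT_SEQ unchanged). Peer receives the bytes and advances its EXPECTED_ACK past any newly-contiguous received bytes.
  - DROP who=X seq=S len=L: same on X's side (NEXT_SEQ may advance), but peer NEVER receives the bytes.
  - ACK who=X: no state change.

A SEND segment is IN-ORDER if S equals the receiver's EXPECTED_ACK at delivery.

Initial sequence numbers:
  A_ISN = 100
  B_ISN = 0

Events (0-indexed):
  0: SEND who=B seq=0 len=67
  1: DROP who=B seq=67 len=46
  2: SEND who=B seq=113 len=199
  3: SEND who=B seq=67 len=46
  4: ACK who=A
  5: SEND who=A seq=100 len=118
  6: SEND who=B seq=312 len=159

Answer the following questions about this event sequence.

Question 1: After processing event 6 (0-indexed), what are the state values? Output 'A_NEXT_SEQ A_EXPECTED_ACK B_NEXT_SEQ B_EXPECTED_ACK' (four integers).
After event 0: A_seq=100 A_ack=67 B_seq=67 B_ack=100
After event 1: A_seq=100 A_ack=67 B_seq=113 B_ack=100
After event 2: A_seq=100 A_ack=67 B_seq=312 B_ack=100
After event 3: A_seq=100 A_ack=312 B_seq=312 B_ack=100
After event 4: A_seq=100 A_ack=312 B_seq=312 B_ack=100
After event 5: A_seq=218 A_ack=312 B_seq=312 B_ack=218
After event 6: A_seq=218 A_ack=471 B_seq=471 B_ack=218

218 471 471 218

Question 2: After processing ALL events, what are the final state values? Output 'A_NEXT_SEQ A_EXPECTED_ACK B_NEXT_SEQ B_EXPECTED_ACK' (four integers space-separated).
After event 0: A_seq=100 A_ack=67 B_seq=67 B_ack=100
After event 1: A_seq=100 A_ack=67 B_seq=113 B_ack=100
After event 2: A_seq=100 A_ack=67 B_seq=312 B_ack=100
After event 3: A_seq=100 A_ack=312 B_seq=312 B_ack=100
After event 4: A_seq=100 A_ack=312 B_seq=312 B_ack=100
After event 5: A_seq=218 A_ack=312 B_seq=312 B_ack=218
After event 6: A_seq=218 A_ack=471 B_seq=471 B_ack=218

Answer: 218 471 471 218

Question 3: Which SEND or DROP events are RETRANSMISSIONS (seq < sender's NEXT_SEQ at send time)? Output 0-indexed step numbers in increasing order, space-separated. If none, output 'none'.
Answer: 3

Derivation:
Step 0: SEND seq=0 -> fresh
Step 1: DROP seq=67 -> fresh
Step 2: SEND seq=113 -> fresh
Step 3: SEND seq=67 -> retransmit
Step 5: SEND seq=100 -> fresh
Step 6: SEND seq=312 -> fresh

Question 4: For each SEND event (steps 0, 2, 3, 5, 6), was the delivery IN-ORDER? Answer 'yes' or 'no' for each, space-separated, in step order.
Step 0: SEND seq=0 -> in-order
Step 2: SEND seq=113 -> out-of-order
Step 3: SEND seq=67 -> in-order
Step 5: SEND seq=100 -> in-order
Step 6: SEND seq=312 -> in-order

Answer: yes no yes yes yes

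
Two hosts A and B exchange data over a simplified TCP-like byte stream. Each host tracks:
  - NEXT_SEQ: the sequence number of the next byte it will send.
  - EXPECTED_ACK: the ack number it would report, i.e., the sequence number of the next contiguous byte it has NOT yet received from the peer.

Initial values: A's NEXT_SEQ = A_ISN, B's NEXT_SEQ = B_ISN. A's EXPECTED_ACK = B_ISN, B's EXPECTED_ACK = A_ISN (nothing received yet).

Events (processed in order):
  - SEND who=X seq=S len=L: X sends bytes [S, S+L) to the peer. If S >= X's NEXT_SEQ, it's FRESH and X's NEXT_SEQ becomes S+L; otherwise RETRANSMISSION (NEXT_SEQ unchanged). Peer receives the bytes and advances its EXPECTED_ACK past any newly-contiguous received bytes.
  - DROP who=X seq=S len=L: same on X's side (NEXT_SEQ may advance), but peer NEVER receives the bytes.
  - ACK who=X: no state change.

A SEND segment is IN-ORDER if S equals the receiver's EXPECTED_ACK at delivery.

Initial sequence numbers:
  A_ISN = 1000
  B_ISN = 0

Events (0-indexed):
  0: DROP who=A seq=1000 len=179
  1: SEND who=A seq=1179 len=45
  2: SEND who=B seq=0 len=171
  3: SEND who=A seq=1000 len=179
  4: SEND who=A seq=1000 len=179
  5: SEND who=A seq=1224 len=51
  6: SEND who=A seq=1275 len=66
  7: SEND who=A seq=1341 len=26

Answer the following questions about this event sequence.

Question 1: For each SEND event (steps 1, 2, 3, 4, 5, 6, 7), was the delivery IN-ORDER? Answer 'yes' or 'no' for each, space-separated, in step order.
Answer: no yes yes no yes yes yes

Derivation:
Step 1: SEND seq=1179 -> out-of-order
Step 2: SEND seq=0 -> in-order
Step 3: SEND seq=1000 -> in-order
Step 4: SEND seq=1000 -> out-of-order
Step 5: SEND seq=1224 -> in-order
Step 6: SEND seq=1275 -> in-order
Step 7: SEND seq=1341 -> in-order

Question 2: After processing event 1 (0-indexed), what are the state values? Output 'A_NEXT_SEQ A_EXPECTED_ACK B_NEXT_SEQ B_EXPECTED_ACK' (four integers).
After event 0: A_seq=1179 A_ack=0 B_seq=0 B_ack=1000
After event 1: A_seq=1224 A_ack=0 B_seq=0 B_ack=1000

1224 0 0 1000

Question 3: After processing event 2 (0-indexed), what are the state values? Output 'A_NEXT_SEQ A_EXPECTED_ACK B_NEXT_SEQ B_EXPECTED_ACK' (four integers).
After event 0: A_seq=1179 A_ack=0 B_seq=0 B_ack=1000
After event 1: A_seq=1224 A_ack=0 B_seq=0 B_ack=1000
After event 2: A_seq=1224 A_ack=171 B_seq=171 B_ack=1000

1224 171 171 1000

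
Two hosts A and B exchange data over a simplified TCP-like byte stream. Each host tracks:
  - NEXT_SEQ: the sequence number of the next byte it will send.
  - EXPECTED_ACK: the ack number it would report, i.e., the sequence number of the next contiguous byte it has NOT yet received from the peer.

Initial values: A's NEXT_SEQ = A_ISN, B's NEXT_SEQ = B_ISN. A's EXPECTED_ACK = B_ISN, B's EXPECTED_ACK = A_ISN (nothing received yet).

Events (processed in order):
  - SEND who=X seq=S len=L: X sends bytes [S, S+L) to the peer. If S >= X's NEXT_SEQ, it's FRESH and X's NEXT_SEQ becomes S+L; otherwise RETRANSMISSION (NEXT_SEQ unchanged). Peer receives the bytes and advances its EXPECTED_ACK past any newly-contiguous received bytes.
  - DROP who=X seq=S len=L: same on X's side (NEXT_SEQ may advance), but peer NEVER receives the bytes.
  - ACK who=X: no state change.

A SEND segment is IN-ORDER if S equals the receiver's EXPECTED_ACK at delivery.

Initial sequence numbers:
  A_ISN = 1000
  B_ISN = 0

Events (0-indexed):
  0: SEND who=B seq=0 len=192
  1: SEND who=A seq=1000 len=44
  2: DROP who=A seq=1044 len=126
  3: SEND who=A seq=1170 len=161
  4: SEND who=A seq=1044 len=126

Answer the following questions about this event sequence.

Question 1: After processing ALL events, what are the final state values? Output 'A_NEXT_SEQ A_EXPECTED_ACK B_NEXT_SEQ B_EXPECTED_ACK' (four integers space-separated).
Answer: 1331 192 192 1331

Derivation:
After event 0: A_seq=1000 A_ack=192 B_seq=192 B_ack=1000
After event 1: A_seq=1044 A_ack=192 B_seq=192 B_ack=1044
After event 2: A_seq=1170 A_ack=192 B_seq=192 B_ack=1044
After event 3: A_seq=1331 A_ack=192 B_seq=192 B_ack=1044
After event 4: A_seq=1331 A_ack=192 B_seq=192 B_ack=1331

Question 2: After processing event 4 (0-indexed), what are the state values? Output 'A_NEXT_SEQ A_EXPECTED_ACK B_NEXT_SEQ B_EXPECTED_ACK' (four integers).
After event 0: A_seq=1000 A_ack=192 B_seq=192 B_ack=1000
After event 1: A_seq=1044 A_ack=192 B_seq=192 B_ack=1044
After event 2: A_seq=1170 A_ack=192 B_seq=192 B_ack=1044
After event 3: A_seq=1331 A_ack=192 B_seq=192 B_ack=1044
After event 4: A_seq=1331 A_ack=192 B_seq=192 B_ack=1331

1331 192 192 1331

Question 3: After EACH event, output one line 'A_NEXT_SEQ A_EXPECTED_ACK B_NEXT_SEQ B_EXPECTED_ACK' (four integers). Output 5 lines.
1000 192 192 1000
1044 192 192 1044
1170 192 192 1044
1331 192 192 1044
1331 192 192 1331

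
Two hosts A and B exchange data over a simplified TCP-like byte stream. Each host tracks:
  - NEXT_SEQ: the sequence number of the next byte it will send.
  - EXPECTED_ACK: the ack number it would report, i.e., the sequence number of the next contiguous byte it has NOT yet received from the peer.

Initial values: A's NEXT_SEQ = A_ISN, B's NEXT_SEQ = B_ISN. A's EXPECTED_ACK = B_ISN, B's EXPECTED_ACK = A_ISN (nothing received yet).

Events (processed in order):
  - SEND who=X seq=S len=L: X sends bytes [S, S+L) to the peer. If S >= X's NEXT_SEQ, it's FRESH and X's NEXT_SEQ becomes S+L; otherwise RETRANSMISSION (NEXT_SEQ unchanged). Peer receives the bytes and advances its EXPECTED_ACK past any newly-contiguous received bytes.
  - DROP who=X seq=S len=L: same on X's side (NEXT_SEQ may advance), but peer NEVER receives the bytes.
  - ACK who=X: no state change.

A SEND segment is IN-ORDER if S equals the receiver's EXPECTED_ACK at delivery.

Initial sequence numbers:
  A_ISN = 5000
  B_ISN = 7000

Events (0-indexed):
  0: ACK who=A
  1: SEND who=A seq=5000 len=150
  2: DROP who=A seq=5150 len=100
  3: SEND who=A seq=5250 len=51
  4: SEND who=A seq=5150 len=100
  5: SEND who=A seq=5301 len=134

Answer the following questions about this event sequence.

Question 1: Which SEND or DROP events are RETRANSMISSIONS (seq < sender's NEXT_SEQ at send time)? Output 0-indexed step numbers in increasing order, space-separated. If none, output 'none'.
Step 1: SEND seq=5000 -> fresh
Step 2: DROP seq=5150 -> fresh
Step 3: SEND seq=5250 -> fresh
Step 4: SEND seq=5150 -> retransmit
Step 5: SEND seq=5301 -> fresh

Answer: 4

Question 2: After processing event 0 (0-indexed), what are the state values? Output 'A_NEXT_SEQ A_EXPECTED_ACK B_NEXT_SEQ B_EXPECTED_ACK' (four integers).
After event 0: A_seq=5000 A_ack=7000 B_seq=7000 B_ack=5000

5000 7000 7000 5000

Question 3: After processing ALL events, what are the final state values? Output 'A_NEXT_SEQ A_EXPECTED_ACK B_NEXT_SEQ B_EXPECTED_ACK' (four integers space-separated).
After event 0: A_seq=5000 A_ack=7000 B_seq=7000 B_ack=5000
After event 1: A_seq=5150 A_ack=7000 B_seq=7000 B_ack=5150
After event 2: A_seq=5250 A_ack=7000 B_seq=7000 B_ack=5150
After event 3: A_seq=5301 A_ack=7000 B_seq=7000 B_ack=5150
After event 4: A_seq=5301 A_ack=7000 B_seq=7000 B_ack=5301
After event 5: A_seq=5435 A_ack=7000 B_seq=7000 B_ack=5435

Answer: 5435 7000 7000 5435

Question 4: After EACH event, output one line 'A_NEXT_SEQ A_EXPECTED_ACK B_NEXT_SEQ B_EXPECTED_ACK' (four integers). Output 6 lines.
5000 7000 7000 5000
5150 7000 7000 5150
5250 7000 7000 5150
5301 7000 7000 5150
5301 7000 7000 5301
5435 7000 7000 5435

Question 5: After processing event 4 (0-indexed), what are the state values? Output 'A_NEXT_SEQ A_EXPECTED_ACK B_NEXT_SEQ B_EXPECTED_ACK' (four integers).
After event 0: A_seq=5000 A_ack=7000 B_seq=7000 B_ack=5000
After event 1: A_seq=5150 A_ack=7000 B_seq=7000 B_ack=5150
After event 2: A_seq=5250 A_ack=7000 B_seq=7000 B_ack=5150
After event 3: A_seq=5301 A_ack=7000 B_seq=7000 B_ack=5150
After event 4: A_seq=5301 A_ack=7000 B_seq=7000 B_ack=5301

5301 7000 7000 5301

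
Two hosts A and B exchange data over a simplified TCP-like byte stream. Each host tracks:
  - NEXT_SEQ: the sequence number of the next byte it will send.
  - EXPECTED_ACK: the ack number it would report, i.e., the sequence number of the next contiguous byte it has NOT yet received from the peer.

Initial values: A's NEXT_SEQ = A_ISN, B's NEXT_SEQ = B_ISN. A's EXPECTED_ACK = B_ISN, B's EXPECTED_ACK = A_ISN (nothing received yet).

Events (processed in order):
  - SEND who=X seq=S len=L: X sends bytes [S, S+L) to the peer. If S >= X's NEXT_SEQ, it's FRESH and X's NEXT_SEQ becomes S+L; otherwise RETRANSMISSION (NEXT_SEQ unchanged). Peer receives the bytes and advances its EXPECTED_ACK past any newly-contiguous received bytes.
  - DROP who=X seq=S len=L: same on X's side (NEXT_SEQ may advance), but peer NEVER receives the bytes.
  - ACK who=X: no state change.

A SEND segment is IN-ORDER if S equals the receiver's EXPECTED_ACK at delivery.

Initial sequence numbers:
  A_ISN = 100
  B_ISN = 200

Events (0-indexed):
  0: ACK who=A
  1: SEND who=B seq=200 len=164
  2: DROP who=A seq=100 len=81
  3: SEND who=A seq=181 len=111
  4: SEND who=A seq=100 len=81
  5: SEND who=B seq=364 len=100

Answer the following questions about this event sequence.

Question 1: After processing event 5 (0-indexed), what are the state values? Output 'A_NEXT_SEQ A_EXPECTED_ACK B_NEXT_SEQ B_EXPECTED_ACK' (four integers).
After event 0: A_seq=100 A_ack=200 B_seq=200 B_ack=100
After event 1: A_seq=100 A_ack=364 B_seq=364 B_ack=100
After event 2: A_seq=181 A_ack=364 B_seq=364 B_ack=100
After event 3: A_seq=292 A_ack=364 B_seq=364 B_ack=100
After event 4: A_seq=292 A_ack=364 B_seq=364 B_ack=292
After event 5: A_seq=292 A_ack=464 B_seq=464 B_ack=292

292 464 464 292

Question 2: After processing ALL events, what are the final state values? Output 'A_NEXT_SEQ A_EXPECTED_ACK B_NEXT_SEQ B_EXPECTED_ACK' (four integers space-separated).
After event 0: A_seq=100 A_ack=200 B_seq=200 B_ack=100
After event 1: A_seq=100 A_ack=364 B_seq=364 B_ack=100
After event 2: A_seq=181 A_ack=364 B_seq=364 B_ack=100
After event 3: A_seq=292 A_ack=364 B_seq=364 B_ack=100
After event 4: A_seq=292 A_ack=364 B_seq=364 B_ack=292
After event 5: A_seq=292 A_ack=464 B_seq=464 B_ack=292

Answer: 292 464 464 292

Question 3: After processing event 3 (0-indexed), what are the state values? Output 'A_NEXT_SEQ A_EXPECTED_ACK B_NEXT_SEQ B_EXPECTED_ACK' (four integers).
After event 0: A_seq=100 A_ack=200 B_seq=200 B_ack=100
After event 1: A_seq=100 A_ack=364 B_seq=364 B_ack=100
After event 2: A_seq=181 A_ack=364 B_seq=364 B_ack=100
After event 3: A_seq=292 A_ack=364 B_seq=364 B_ack=100

292 364 364 100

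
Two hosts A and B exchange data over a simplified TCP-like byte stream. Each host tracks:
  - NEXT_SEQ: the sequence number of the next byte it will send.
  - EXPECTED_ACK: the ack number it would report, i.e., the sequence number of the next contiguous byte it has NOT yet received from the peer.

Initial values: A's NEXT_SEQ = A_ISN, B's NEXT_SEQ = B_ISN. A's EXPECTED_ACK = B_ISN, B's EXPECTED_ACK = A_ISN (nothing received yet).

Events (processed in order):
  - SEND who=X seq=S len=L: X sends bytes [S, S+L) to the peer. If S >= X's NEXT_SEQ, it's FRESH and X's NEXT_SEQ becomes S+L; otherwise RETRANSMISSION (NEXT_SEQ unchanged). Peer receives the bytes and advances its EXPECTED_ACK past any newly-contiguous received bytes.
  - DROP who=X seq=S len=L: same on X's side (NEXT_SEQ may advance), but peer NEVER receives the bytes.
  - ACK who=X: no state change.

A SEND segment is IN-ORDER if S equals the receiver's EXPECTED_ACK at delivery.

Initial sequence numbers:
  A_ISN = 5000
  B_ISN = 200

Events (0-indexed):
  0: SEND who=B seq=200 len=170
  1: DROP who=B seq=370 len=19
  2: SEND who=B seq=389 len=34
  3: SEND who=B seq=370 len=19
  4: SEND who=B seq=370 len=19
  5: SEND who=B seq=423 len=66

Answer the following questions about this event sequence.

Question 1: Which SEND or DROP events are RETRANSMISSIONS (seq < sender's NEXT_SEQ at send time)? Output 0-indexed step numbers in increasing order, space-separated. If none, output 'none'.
Step 0: SEND seq=200 -> fresh
Step 1: DROP seq=370 -> fresh
Step 2: SEND seq=389 -> fresh
Step 3: SEND seq=370 -> retransmit
Step 4: SEND seq=370 -> retransmit
Step 5: SEND seq=423 -> fresh

Answer: 3 4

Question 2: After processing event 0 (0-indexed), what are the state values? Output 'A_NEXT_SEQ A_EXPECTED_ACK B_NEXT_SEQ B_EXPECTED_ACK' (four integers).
After event 0: A_seq=5000 A_ack=370 B_seq=370 B_ack=5000

5000 370 370 5000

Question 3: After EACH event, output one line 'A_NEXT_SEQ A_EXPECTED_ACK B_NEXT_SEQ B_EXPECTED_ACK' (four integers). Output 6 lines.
5000 370 370 5000
5000 370 389 5000
5000 370 423 5000
5000 423 423 5000
5000 423 423 5000
5000 489 489 5000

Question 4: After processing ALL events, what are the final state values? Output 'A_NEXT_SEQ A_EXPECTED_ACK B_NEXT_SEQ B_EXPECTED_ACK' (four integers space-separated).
After event 0: A_seq=5000 A_ack=370 B_seq=370 B_ack=5000
After event 1: A_seq=5000 A_ack=370 B_seq=389 B_ack=5000
After event 2: A_seq=5000 A_ack=370 B_seq=423 B_ack=5000
After event 3: A_seq=5000 A_ack=423 B_seq=423 B_ack=5000
After event 4: A_seq=5000 A_ack=423 B_seq=423 B_ack=5000
After event 5: A_seq=5000 A_ack=489 B_seq=489 B_ack=5000

Answer: 5000 489 489 5000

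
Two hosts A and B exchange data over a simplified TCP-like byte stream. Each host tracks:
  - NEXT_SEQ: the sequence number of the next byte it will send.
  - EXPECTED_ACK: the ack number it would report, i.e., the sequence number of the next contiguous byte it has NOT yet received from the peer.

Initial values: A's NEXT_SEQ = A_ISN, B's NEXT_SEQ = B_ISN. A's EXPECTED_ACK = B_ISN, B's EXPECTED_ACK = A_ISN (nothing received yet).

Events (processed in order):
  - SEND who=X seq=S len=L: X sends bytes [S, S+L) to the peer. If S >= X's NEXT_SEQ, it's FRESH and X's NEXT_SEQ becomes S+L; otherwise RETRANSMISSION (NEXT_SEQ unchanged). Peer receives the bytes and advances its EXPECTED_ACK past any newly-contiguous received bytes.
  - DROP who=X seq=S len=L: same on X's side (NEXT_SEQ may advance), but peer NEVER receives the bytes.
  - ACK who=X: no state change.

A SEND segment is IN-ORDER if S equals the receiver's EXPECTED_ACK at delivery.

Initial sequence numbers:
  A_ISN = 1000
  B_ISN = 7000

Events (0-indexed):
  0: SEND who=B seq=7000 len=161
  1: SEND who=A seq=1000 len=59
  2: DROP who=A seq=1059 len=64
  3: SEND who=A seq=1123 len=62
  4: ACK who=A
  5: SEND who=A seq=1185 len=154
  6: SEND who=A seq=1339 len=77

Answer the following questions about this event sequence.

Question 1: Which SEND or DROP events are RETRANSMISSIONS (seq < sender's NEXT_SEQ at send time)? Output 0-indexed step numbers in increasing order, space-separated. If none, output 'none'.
Answer: none

Derivation:
Step 0: SEND seq=7000 -> fresh
Step 1: SEND seq=1000 -> fresh
Step 2: DROP seq=1059 -> fresh
Step 3: SEND seq=1123 -> fresh
Step 5: SEND seq=1185 -> fresh
Step 6: SEND seq=1339 -> fresh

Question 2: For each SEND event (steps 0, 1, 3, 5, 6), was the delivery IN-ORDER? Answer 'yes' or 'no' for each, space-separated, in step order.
Step 0: SEND seq=7000 -> in-order
Step 1: SEND seq=1000 -> in-order
Step 3: SEND seq=1123 -> out-of-order
Step 5: SEND seq=1185 -> out-of-order
Step 6: SEND seq=1339 -> out-of-order

Answer: yes yes no no no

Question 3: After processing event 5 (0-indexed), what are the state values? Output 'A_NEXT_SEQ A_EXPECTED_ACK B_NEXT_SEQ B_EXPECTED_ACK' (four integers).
After event 0: A_seq=1000 A_ack=7161 B_seq=7161 B_ack=1000
After event 1: A_seq=1059 A_ack=7161 B_seq=7161 B_ack=1059
After event 2: A_seq=1123 A_ack=7161 B_seq=7161 B_ack=1059
After event 3: A_seq=1185 A_ack=7161 B_seq=7161 B_ack=1059
After event 4: A_seq=1185 A_ack=7161 B_seq=7161 B_ack=1059
After event 5: A_seq=1339 A_ack=7161 B_seq=7161 B_ack=1059

1339 7161 7161 1059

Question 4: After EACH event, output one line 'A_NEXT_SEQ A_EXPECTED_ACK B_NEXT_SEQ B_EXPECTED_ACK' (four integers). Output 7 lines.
1000 7161 7161 1000
1059 7161 7161 1059
1123 7161 7161 1059
1185 7161 7161 1059
1185 7161 7161 1059
1339 7161 7161 1059
1416 7161 7161 1059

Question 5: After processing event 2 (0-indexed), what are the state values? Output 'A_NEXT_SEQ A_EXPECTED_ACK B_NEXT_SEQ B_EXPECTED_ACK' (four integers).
After event 0: A_seq=1000 A_ack=7161 B_seq=7161 B_ack=1000
After event 1: A_seq=1059 A_ack=7161 B_seq=7161 B_ack=1059
After event 2: A_seq=1123 A_ack=7161 B_seq=7161 B_ack=1059

1123 7161 7161 1059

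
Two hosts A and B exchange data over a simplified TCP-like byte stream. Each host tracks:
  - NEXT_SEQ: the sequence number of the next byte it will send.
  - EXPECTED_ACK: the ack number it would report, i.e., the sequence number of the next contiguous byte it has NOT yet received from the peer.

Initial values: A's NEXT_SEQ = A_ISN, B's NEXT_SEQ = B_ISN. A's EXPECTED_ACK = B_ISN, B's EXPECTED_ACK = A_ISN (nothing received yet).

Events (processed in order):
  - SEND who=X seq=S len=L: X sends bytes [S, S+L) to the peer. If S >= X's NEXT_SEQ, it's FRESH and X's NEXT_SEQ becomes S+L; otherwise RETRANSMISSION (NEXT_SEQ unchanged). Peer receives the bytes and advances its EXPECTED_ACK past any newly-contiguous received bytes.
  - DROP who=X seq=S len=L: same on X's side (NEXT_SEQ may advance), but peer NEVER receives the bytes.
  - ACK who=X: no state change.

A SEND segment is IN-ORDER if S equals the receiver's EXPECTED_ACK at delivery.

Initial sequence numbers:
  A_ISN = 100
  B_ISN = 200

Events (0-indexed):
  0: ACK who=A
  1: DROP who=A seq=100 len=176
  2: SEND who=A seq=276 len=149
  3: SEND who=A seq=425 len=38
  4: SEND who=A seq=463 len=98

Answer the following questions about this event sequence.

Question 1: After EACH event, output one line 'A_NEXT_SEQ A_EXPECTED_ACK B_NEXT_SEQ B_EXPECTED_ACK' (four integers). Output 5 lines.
100 200 200 100
276 200 200 100
425 200 200 100
463 200 200 100
561 200 200 100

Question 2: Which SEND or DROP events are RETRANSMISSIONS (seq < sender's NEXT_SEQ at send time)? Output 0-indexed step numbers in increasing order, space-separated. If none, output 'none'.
Step 1: DROP seq=100 -> fresh
Step 2: SEND seq=276 -> fresh
Step 3: SEND seq=425 -> fresh
Step 4: SEND seq=463 -> fresh

Answer: none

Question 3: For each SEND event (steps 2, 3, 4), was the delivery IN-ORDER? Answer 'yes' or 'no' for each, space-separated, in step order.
Step 2: SEND seq=276 -> out-of-order
Step 3: SEND seq=425 -> out-of-order
Step 4: SEND seq=463 -> out-of-order

Answer: no no no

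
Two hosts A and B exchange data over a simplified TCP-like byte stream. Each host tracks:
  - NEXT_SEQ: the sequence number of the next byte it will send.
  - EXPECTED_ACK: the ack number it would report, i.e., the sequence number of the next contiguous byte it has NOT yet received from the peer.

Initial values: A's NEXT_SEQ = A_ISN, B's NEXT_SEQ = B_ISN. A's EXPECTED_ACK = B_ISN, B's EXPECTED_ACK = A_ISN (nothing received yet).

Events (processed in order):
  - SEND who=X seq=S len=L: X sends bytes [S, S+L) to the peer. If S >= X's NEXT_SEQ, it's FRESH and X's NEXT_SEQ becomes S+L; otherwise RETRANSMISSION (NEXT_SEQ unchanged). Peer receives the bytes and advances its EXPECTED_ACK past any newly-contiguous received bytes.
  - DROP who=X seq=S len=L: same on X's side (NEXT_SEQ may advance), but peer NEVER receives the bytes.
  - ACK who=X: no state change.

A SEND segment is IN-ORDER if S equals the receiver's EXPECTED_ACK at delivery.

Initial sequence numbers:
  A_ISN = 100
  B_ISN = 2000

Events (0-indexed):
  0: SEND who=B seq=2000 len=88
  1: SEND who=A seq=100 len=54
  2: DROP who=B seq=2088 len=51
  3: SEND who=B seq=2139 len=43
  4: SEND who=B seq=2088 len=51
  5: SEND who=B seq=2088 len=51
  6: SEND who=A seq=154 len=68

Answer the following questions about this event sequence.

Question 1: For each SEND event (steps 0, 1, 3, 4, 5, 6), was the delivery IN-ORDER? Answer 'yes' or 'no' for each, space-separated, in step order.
Step 0: SEND seq=2000 -> in-order
Step 1: SEND seq=100 -> in-order
Step 3: SEND seq=2139 -> out-of-order
Step 4: SEND seq=2088 -> in-order
Step 5: SEND seq=2088 -> out-of-order
Step 6: SEND seq=154 -> in-order

Answer: yes yes no yes no yes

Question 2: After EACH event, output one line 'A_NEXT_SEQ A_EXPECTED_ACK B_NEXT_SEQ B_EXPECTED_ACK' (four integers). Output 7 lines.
100 2088 2088 100
154 2088 2088 154
154 2088 2139 154
154 2088 2182 154
154 2182 2182 154
154 2182 2182 154
222 2182 2182 222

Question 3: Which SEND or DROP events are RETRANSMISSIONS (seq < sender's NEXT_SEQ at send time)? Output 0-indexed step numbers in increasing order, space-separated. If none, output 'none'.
Answer: 4 5

Derivation:
Step 0: SEND seq=2000 -> fresh
Step 1: SEND seq=100 -> fresh
Step 2: DROP seq=2088 -> fresh
Step 3: SEND seq=2139 -> fresh
Step 4: SEND seq=2088 -> retransmit
Step 5: SEND seq=2088 -> retransmit
Step 6: SEND seq=154 -> fresh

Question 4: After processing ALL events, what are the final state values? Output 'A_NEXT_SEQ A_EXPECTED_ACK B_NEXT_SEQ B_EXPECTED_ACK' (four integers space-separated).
After event 0: A_seq=100 A_ack=2088 B_seq=2088 B_ack=100
After event 1: A_seq=154 A_ack=2088 B_seq=2088 B_ack=154
After event 2: A_seq=154 A_ack=2088 B_seq=2139 B_ack=154
After event 3: A_seq=154 A_ack=2088 B_seq=2182 B_ack=154
After event 4: A_seq=154 A_ack=2182 B_seq=2182 B_ack=154
After event 5: A_seq=154 A_ack=2182 B_seq=2182 B_ack=154
After event 6: A_seq=222 A_ack=2182 B_seq=2182 B_ack=222

Answer: 222 2182 2182 222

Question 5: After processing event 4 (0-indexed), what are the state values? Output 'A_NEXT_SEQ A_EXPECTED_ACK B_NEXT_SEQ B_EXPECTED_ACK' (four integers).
After event 0: A_seq=100 A_ack=2088 B_seq=2088 B_ack=100
After event 1: A_seq=154 A_ack=2088 B_seq=2088 B_ack=154
After event 2: A_seq=154 A_ack=2088 B_seq=2139 B_ack=154
After event 3: A_seq=154 A_ack=2088 B_seq=2182 B_ack=154
After event 4: A_seq=154 A_ack=2182 B_seq=2182 B_ack=154

154 2182 2182 154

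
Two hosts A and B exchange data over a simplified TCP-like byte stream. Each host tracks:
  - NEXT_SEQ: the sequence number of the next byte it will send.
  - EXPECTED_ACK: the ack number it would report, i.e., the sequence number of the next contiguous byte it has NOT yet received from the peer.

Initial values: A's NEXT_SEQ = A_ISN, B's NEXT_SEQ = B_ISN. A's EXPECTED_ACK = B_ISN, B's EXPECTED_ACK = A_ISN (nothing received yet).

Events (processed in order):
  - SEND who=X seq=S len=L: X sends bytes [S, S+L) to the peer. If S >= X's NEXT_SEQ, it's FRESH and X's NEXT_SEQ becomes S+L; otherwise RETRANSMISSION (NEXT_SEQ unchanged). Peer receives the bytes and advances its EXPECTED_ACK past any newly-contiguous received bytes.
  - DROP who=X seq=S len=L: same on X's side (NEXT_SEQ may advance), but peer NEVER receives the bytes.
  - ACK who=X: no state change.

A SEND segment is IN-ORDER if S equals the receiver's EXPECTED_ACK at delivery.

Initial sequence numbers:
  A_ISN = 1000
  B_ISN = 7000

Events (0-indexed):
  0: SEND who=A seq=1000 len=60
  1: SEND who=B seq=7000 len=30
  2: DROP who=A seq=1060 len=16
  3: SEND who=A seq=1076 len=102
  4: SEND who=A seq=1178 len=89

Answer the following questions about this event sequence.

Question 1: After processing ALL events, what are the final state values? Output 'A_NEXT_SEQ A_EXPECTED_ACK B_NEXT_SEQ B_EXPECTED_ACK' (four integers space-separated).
After event 0: A_seq=1060 A_ack=7000 B_seq=7000 B_ack=1060
After event 1: A_seq=1060 A_ack=7030 B_seq=7030 B_ack=1060
After event 2: A_seq=1076 A_ack=7030 B_seq=7030 B_ack=1060
After event 3: A_seq=1178 A_ack=7030 B_seq=7030 B_ack=1060
After event 4: A_seq=1267 A_ack=7030 B_seq=7030 B_ack=1060

Answer: 1267 7030 7030 1060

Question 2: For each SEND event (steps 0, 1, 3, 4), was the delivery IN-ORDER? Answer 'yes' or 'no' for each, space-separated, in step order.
Answer: yes yes no no

Derivation:
Step 0: SEND seq=1000 -> in-order
Step 1: SEND seq=7000 -> in-order
Step 3: SEND seq=1076 -> out-of-order
Step 4: SEND seq=1178 -> out-of-order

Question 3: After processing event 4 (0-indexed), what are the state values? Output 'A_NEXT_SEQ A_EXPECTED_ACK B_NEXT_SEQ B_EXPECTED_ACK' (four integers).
After event 0: A_seq=1060 A_ack=7000 B_seq=7000 B_ack=1060
After event 1: A_seq=1060 A_ack=7030 B_seq=7030 B_ack=1060
After event 2: A_seq=1076 A_ack=7030 B_seq=7030 B_ack=1060
After event 3: A_seq=1178 A_ack=7030 B_seq=7030 B_ack=1060
After event 4: A_seq=1267 A_ack=7030 B_seq=7030 B_ack=1060

1267 7030 7030 1060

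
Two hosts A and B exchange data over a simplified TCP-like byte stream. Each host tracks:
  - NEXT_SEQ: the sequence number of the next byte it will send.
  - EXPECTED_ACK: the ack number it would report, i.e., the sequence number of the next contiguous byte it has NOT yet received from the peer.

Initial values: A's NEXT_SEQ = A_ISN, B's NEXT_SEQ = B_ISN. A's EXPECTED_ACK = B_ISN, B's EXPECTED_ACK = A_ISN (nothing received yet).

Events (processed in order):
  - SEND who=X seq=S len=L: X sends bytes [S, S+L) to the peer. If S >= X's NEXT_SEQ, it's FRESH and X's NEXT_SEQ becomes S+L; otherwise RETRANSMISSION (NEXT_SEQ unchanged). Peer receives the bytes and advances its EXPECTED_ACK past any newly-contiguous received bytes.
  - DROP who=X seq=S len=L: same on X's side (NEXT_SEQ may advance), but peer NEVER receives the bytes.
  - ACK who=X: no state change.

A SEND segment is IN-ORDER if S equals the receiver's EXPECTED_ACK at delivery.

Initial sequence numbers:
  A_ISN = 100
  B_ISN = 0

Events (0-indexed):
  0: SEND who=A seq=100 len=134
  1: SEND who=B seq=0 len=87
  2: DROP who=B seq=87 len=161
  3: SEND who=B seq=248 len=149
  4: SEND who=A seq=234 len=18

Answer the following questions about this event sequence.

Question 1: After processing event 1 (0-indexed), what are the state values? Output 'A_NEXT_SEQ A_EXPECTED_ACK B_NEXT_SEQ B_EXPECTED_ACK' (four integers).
After event 0: A_seq=234 A_ack=0 B_seq=0 B_ack=234
After event 1: A_seq=234 A_ack=87 B_seq=87 B_ack=234

234 87 87 234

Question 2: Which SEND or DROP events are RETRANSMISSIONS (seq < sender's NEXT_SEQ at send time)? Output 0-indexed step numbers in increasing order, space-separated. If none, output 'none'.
Step 0: SEND seq=100 -> fresh
Step 1: SEND seq=0 -> fresh
Step 2: DROP seq=87 -> fresh
Step 3: SEND seq=248 -> fresh
Step 4: SEND seq=234 -> fresh

Answer: none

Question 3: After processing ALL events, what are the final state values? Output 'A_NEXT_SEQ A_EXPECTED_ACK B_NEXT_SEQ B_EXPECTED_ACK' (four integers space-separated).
Answer: 252 87 397 252

Derivation:
After event 0: A_seq=234 A_ack=0 B_seq=0 B_ack=234
After event 1: A_seq=234 A_ack=87 B_seq=87 B_ack=234
After event 2: A_seq=234 A_ack=87 B_seq=248 B_ack=234
After event 3: A_seq=234 A_ack=87 B_seq=397 B_ack=234
After event 4: A_seq=252 A_ack=87 B_seq=397 B_ack=252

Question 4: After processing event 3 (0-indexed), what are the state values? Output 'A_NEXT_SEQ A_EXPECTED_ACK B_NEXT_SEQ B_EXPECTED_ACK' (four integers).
After event 0: A_seq=234 A_ack=0 B_seq=0 B_ack=234
After event 1: A_seq=234 A_ack=87 B_seq=87 B_ack=234
After event 2: A_seq=234 A_ack=87 B_seq=248 B_ack=234
After event 3: A_seq=234 A_ack=87 B_seq=397 B_ack=234

234 87 397 234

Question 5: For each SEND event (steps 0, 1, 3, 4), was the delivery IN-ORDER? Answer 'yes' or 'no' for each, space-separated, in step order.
Answer: yes yes no yes

Derivation:
Step 0: SEND seq=100 -> in-order
Step 1: SEND seq=0 -> in-order
Step 3: SEND seq=248 -> out-of-order
Step 4: SEND seq=234 -> in-order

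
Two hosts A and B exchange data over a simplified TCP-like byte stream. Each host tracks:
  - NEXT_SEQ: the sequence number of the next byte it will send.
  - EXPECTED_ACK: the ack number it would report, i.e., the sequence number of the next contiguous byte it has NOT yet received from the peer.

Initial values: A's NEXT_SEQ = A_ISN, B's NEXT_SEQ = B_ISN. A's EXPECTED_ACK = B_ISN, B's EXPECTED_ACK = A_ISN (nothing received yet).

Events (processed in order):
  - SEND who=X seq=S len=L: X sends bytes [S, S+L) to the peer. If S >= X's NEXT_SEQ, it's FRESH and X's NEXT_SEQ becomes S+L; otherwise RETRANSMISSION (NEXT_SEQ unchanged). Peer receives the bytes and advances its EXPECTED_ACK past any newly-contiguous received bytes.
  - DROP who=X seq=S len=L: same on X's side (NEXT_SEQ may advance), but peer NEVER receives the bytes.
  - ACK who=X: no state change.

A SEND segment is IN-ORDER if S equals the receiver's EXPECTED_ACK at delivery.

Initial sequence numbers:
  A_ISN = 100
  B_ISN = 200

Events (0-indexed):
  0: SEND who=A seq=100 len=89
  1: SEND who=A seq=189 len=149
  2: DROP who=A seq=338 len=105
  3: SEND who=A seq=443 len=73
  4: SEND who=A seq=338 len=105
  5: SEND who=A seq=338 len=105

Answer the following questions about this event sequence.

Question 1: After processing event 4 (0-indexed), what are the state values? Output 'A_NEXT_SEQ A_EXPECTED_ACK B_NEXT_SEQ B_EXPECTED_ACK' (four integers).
After event 0: A_seq=189 A_ack=200 B_seq=200 B_ack=189
After event 1: A_seq=338 A_ack=200 B_seq=200 B_ack=338
After event 2: A_seq=443 A_ack=200 B_seq=200 B_ack=338
After event 3: A_seq=516 A_ack=200 B_seq=200 B_ack=338
After event 4: A_seq=516 A_ack=200 B_seq=200 B_ack=516

516 200 200 516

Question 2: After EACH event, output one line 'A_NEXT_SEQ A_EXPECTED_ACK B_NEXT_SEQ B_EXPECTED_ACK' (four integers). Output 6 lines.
189 200 200 189
338 200 200 338
443 200 200 338
516 200 200 338
516 200 200 516
516 200 200 516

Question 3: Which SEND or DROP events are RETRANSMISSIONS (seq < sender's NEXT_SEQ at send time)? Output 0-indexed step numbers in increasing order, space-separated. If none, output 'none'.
Step 0: SEND seq=100 -> fresh
Step 1: SEND seq=189 -> fresh
Step 2: DROP seq=338 -> fresh
Step 3: SEND seq=443 -> fresh
Step 4: SEND seq=338 -> retransmit
Step 5: SEND seq=338 -> retransmit

Answer: 4 5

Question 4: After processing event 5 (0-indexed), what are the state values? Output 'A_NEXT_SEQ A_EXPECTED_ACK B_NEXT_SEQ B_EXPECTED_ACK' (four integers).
After event 0: A_seq=189 A_ack=200 B_seq=200 B_ack=189
After event 1: A_seq=338 A_ack=200 B_seq=200 B_ack=338
After event 2: A_seq=443 A_ack=200 B_seq=200 B_ack=338
After event 3: A_seq=516 A_ack=200 B_seq=200 B_ack=338
After event 4: A_seq=516 A_ack=200 B_seq=200 B_ack=516
After event 5: A_seq=516 A_ack=200 B_seq=200 B_ack=516

516 200 200 516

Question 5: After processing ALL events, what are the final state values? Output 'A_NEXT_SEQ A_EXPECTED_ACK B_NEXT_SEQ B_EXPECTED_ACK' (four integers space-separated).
Answer: 516 200 200 516

Derivation:
After event 0: A_seq=189 A_ack=200 B_seq=200 B_ack=189
After event 1: A_seq=338 A_ack=200 B_seq=200 B_ack=338
After event 2: A_seq=443 A_ack=200 B_seq=200 B_ack=338
After event 3: A_seq=516 A_ack=200 B_seq=200 B_ack=338
After event 4: A_seq=516 A_ack=200 B_seq=200 B_ack=516
After event 5: A_seq=516 A_ack=200 B_seq=200 B_ack=516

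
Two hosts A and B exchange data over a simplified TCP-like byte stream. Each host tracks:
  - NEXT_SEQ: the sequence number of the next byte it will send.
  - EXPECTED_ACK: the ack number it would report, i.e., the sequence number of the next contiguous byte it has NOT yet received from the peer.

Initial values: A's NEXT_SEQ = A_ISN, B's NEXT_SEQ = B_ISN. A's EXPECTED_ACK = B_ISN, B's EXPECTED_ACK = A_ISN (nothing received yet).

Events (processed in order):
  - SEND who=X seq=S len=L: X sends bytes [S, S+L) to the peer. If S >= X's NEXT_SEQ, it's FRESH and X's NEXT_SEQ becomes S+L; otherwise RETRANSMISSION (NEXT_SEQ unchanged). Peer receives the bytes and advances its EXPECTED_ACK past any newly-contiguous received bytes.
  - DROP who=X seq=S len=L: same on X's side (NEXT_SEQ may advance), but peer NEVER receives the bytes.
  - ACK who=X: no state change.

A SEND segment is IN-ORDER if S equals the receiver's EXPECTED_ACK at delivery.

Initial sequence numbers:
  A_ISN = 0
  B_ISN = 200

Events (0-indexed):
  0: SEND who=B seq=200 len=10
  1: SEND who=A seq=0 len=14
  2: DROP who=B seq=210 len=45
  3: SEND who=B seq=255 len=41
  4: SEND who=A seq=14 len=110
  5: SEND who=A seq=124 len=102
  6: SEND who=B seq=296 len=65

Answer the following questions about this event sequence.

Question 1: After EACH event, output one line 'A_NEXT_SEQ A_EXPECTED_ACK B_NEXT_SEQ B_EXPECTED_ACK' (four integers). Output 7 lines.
0 210 210 0
14 210 210 14
14 210 255 14
14 210 296 14
124 210 296 124
226 210 296 226
226 210 361 226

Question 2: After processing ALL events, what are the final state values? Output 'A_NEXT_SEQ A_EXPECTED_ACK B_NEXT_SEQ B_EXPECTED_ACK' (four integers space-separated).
Answer: 226 210 361 226

Derivation:
After event 0: A_seq=0 A_ack=210 B_seq=210 B_ack=0
After event 1: A_seq=14 A_ack=210 B_seq=210 B_ack=14
After event 2: A_seq=14 A_ack=210 B_seq=255 B_ack=14
After event 3: A_seq=14 A_ack=210 B_seq=296 B_ack=14
After event 4: A_seq=124 A_ack=210 B_seq=296 B_ack=124
After event 5: A_seq=226 A_ack=210 B_seq=296 B_ack=226
After event 6: A_seq=226 A_ack=210 B_seq=361 B_ack=226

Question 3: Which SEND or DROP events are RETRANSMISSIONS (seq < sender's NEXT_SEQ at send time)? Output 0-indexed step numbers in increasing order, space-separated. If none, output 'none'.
Step 0: SEND seq=200 -> fresh
Step 1: SEND seq=0 -> fresh
Step 2: DROP seq=210 -> fresh
Step 3: SEND seq=255 -> fresh
Step 4: SEND seq=14 -> fresh
Step 5: SEND seq=124 -> fresh
Step 6: SEND seq=296 -> fresh

Answer: none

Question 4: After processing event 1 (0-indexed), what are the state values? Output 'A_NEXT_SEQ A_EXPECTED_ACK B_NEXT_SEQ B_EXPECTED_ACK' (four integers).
After event 0: A_seq=0 A_ack=210 B_seq=210 B_ack=0
After event 1: A_seq=14 A_ack=210 B_seq=210 B_ack=14

14 210 210 14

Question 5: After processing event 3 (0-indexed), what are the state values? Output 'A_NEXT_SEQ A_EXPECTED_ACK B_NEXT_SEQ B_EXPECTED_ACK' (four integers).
After event 0: A_seq=0 A_ack=210 B_seq=210 B_ack=0
After event 1: A_seq=14 A_ack=210 B_seq=210 B_ack=14
After event 2: A_seq=14 A_ack=210 B_seq=255 B_ack=14
After event 3: A_seq=14 A_ack=210 B_seq=296 B_ack=14

14 210 296 14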